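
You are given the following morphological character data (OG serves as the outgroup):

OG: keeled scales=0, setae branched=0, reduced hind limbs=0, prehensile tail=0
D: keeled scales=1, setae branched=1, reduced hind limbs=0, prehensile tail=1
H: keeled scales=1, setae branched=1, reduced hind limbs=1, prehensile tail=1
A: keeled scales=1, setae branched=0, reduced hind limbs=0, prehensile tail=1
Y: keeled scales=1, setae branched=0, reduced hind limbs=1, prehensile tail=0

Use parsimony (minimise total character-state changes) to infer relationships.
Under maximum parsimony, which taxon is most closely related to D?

H

The outgroup has state '0' for every character, so '1' is the derived state throughout.
keeled scales (derived state '1') is shared by all ingroup taxa — unites the whole ingroup.
setae branched: derived state '1' in D and H only — synapomorphy for {D, H}.
reduced hind limbs (state '1') occurs in H and Y but conflicts with the nesting implied by the other characters — most parsimoniously interpreted as homoplasy.
prehensile tail: derived state '1' in A, D, and H only — synapomorphy for {A, D, H}.
Most parsimonious ingroup topology: (((D,H),A),Y).
D and H form a cherry on this tree, so they are sister taxa.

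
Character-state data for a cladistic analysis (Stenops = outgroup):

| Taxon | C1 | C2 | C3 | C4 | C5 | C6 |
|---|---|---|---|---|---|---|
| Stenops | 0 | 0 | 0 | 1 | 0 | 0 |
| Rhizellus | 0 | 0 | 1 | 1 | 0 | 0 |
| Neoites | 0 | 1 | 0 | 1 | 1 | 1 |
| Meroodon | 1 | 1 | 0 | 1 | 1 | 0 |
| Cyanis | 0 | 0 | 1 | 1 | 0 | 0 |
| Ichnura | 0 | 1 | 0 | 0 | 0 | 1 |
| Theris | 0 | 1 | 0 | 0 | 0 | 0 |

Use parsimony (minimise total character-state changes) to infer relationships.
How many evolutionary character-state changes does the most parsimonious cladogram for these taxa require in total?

Character polarity is set by the outgroup: the derived state is whichever differs from the outgroup's state, so for C4 the derived state is '0', and for the remaining characters it is '1'.
C1: derived state '1' in Meroodon only — an autapomorphy, so it tells us nothing about relationships among taxa.
C2: derived state '1' in Ichnura, Meroodon, Neoites, and Theris only — synapomorphy for {Ichnura, Meroodon, Neoites, Theris}.
Only Cyanis and Rhizellus show the derived state '1' for C3, supporting them as a clade.
C4: derived state '0' in Ichnura and Theris only — synapomorphy for {Ichnura, Theris}.
Only Meroodon and Neoites show the derived state '1' for C5, supporting them as a clade.
C6 groups Ichnura and Neoites, which is incompatible with the clades supported by the remaining characters; treating it as convergent (homoplasy) costs fewer steps than any alternative tree.
Most parsimonious ingroup topology: ((Rhizellus,Cyanis),((Neoites,Meroodon),(Ichnura,Theris))).
Changes per character on this tree: C1: 1; C2: 1; C3: 1; C4: 1; C5: 1; C6: 2.
Total = 7.

7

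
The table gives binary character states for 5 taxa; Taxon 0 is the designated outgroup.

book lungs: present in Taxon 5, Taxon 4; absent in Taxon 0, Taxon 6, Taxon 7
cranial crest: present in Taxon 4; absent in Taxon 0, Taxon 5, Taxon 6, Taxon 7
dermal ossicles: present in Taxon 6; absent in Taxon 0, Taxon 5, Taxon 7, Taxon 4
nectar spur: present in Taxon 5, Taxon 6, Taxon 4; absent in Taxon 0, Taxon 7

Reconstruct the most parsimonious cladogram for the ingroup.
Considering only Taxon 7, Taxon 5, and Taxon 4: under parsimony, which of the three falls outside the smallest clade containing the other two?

Taxon 7

The outgroup has state 'absent' for every character, so 'present' is the derived state throughout.
Only Taxon 4 and Taxon 5 show the derived state 'present' for book lungs, supporting them as a clade.
cranial crest: derived state 'present' in Taxon 4 only — an autapomorphy, so it tells us nothing about relationships among taxa.
dermal ossicles: derived state 'present' in Taxon 6 only — an autapomorphy, so it tells us nothing about relationships among taxa.
nectar spur: derived state 'present' in Taxon 4, Taxon 5, and Taxon 6 only — synapomorphy for {Taxon 4, Taxon 5, Taxon 6}.
Most parsimonious ingroup topology: (((Taxon 5,Taxon 4),Taxon 6),Taxon 7).
Taxon 4 and Taxon 5 share a more recent common ancestor with each other than either does with Taxon 7, so Taxon 7 is the least closely related of the three.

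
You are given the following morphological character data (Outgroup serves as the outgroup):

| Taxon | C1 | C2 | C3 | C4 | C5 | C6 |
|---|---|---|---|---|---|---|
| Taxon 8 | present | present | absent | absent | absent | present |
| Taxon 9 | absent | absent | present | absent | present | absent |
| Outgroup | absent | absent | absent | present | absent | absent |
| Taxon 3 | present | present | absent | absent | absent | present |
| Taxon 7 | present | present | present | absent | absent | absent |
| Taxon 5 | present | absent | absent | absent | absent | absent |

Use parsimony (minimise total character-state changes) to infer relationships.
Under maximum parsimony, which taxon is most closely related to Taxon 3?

Character polarity is set by the outgroup: the derived state is whichever differs from the outgroup's state, so for C4 the derived state is 'absent', and for the remaining characters it is 'present'.
C1: derived state 'present' in Taxon 3, Taxon 5, Taxon 7, and Taxon 8 only — synapomorphy for {Taxon 3, Taxon 5, Taxon 7, Taxon 8}.
C2 (derived state 'present') is shared by Taxon 3, Taxon 7, and Taxon 8 — a synapomorphy uniting that clade.
C3 (state 'present') occurs in Taxon 7 and Taxon 9 but conflicts with the nesting implied by the other characters — most parsimoniously interpreted as homoplasy.
All ingroup taxa share the derived state 'absent' for C4; it defines the ingroup but does not resolve relationships within it.
C5: derived state 'present' in Taxon 9 only — an autapomorphy, so it tells us nothing about relationships among taxa.
C6 (derived state 'present') is shared by Taxon 3 and Taxon 8 — a synapomorphy uniting that clade.
Most parsimonious ingroup topology: ((((Taxon 8,Taxon 3),Taxon 7),Taxon 5),Taxon 9).
Taxon 3 and Taxon 8 form a cherry on this tree, so they are sister taxa.

Taxon 8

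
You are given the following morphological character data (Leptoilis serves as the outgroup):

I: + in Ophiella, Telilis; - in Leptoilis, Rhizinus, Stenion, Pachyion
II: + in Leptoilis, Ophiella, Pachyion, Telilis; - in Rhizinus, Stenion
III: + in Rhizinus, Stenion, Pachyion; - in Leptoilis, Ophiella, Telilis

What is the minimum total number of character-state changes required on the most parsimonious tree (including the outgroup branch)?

Character polarity is set by the outgroup: the derived state is whichever differs from the outgroup's state, so for II the derived state is '-', and for the remaining characters it is '+'.
I (derived state '+') is shared by Ophiella and Telilis — a synapomorphy uniting that clade.
II: derived state '-' in Rhizinus and Stenion only — synapomorphy for {Rhizinus, Stenion}.
III (derived state '+') is shared by Pachyion, Rhizinus, and Stenion — a synapomorphy uniting that clade.
Most parsimonious ingroup topology: ((Ophiella,Telilis),((Rhizinus,Stenion),Pachyion)).
Changes per character on this tree: I: 1; II: 1; III: 1.
Total = 3.

3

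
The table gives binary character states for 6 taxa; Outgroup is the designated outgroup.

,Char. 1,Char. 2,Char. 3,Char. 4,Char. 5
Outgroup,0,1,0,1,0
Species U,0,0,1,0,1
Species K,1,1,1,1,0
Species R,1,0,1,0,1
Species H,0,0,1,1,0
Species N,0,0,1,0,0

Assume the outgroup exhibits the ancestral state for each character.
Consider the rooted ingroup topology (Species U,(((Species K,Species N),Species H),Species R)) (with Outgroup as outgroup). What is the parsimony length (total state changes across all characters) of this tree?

Map each character onto (Species U,(((Species K,Species N),Species H),Species R)) (rooted by Outgroup) and count the minimum state changes it requires (Fitch parsimony):
Char. 1: 2; Char. 2: 2; Char. 3: 1; Char. 4: 3; Char. 5: 2.
Total tree length = 10.

10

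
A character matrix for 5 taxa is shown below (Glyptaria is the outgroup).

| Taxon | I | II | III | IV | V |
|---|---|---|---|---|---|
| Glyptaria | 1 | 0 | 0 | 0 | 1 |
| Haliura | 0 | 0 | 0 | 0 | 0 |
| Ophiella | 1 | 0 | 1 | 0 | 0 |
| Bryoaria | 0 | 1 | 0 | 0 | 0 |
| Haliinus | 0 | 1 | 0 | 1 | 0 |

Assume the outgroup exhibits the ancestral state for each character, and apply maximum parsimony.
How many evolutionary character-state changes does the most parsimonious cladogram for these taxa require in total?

5

Character polarity is set by the outgroup: the derived state is whichever differs from the outgroup's state, so for I, V the derived state is '0', and for the remaining characters it is '1'.
I (derived state '0') is shared by Bryoaria, Haliinus, and Haliura — a synapomorphy uniting that clade.
Only Bryoaria and Haliinus show the derived state '1' for II, supporting them as a clade.
III (derived state '1') is unique to Ophiella (autapomorphy; uninformative for grouping).
IV: derived state '1' in Haliinus only — an autapomorphy, so it tells us nothing about relationships among taxa.
All ingroup taxa share the derived state '0' for V; it defines the ingroup but does not resolve relationships within it.
Most parsimonious ingroup topology: ((Haliura,(Bryoaria,Haliinus)),Ophiella).
Changes per character on this tree: I: 1; II: 1; III: 1; IV: 1; V: 1.
Total = 5.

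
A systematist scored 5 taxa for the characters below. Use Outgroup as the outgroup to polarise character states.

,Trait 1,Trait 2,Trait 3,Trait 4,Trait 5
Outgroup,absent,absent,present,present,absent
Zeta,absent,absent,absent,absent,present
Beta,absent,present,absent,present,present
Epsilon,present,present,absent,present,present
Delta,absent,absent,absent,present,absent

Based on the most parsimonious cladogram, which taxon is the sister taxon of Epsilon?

Character polarity is set by the outgroup: the derived state is whichever differs from the outgroup's state, so for Trait 3, Trait 4 the derived state is 'absent', and for the remaining characters it is 'present'.
Trait 1 (derived state 'present') is unique to Epsilon (autapomorphy; uninformative for grouping).
Only Beta and Epsilon show the derived state 'present' for Trait 2, supporting them as a clade.
All ingroup taxa share the derived state 'absent' for Trait 3; it defines the ingroup but does not resolve relationships within it.
Trait 4: derived state 'absent' in Zeta only — an autapomorphy, so it tells us nothing about relationships among taxa.
Only Beta, Epsilon, and Zeta show the derived state 'present' for Trait 5, supporting them as a clade.
Most parsimonious ingroup topology: ((Zeta,(Beta,Epsilon)),Delta).
Epsilon and Beta form a cherry on this tree, so they are sister taxa.

Beta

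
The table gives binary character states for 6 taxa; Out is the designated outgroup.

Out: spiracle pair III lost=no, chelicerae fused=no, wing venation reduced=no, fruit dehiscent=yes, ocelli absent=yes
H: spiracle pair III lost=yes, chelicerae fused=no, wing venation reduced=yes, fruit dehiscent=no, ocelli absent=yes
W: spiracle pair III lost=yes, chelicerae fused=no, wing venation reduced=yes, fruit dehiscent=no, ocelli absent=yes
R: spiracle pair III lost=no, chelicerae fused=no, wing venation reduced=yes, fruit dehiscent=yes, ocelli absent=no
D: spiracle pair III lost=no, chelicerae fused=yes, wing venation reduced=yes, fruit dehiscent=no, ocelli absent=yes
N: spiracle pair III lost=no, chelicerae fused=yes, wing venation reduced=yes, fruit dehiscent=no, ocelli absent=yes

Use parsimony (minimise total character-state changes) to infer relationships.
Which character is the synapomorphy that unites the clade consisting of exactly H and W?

Character polarity is set by the outgroup: the derived state is whichever differs from the outgroup's state, so for fruit dehiscent, ocelli absent the derived state is 'no', and for the remaining characters it is 'yes'.
spiracle pair III lost (derived state 'yes') is shared by H and W — a synapomorphy uniting that clade.
chelicerae fused: derived state 'yes' in D and N only — synapomorphy for {D, N}.
All ingroup taxa share the derived state 'yes' for wing venation reduced; it defines the ingroup but does not resolve relationships within it.
Only D, H, N, and W show the derived state 'no' for fruit dehiscent, supporting them as a clade.
ocelli absent: derived state 'no' in R only — an autapomorphy, so it tells us nothing about relationships among taxa.
Most parsimonious ingroup topology: (((H,W),(D,N)),R).
The clade {H, W} is supported by spiracle pair III lost: its derived state 'yes' occurs in exactly those taxa and in no other taxon (including the outgroup).

spiracle pair III lost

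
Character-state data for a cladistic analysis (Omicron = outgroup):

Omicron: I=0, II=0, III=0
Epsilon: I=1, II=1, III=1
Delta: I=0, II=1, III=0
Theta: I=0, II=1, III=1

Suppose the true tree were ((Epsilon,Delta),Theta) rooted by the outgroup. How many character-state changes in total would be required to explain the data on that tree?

4

Map each character onto ((Epsilon,Delta),Theta) (rooted by Omicron) and count the minimum state changes it requires (Fitch parsimony):
I: 1; II: 1; III: 2.
Total tree length = 4.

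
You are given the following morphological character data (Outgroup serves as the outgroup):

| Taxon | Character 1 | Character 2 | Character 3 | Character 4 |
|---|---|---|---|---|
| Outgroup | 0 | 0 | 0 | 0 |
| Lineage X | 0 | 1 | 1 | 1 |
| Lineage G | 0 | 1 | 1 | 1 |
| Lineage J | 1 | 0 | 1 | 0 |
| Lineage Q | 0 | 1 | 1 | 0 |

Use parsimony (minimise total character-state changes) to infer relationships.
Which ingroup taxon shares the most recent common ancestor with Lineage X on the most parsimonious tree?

The outgroup has state '0' for every character, so '1' is the derived state throughout.
Character 1 (derived state '1') is unique to Lineage J (autapomorphy; uninformative for grouping).
Character 2 (derived state '1') is shared by Lineage G, Lineage Q, and Lineage X — a synapomorphy uniting that clade.
Character 3 (derived state '1') is shared by all ingroup taxa — unites the whole ingroup.
Character 4: derived state '1' in Lineage G and Lineage X only — synapomorphy for {Lineage G, Lineage X}.
Most parsimonious ingroup topology: (((Lineage X,Lineage G),Lineage Q),Lineage J).
Lineage X and Lineage G form a cherry on this tree, so they are sister taxa.

Lineage G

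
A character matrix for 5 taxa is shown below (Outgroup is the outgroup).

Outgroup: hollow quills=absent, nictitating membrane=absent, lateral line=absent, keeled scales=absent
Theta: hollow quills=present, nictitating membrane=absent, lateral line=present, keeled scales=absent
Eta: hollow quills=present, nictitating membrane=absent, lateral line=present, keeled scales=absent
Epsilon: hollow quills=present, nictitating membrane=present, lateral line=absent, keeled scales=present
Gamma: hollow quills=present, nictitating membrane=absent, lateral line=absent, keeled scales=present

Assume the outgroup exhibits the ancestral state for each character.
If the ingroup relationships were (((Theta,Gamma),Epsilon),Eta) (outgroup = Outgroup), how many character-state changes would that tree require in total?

Map each character onto (((Theta,Gamma),Epsilon),Eta) (rooted by Outgroup) and count the minimum state changes it requires (Fitch parsimony):
hollow quills: 1; nictitating membrane: 1; lateral line: 2; keeled scales: 2.
Total tree length = 6.

6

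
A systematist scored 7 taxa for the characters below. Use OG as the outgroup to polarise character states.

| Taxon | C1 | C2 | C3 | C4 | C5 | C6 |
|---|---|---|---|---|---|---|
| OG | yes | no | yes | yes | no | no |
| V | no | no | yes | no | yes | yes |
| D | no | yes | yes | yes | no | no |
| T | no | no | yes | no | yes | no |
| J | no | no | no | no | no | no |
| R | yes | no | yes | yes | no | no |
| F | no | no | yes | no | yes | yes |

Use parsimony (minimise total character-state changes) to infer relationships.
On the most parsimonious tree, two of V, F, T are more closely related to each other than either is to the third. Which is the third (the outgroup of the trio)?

T

Character polarity is set by the outgroup: the derived state is whichever differs from the outgroup's state, so for C1, C3, C4 the derived state is 'no', and for the remaining characters it is 'yes'.
C1: derived state 'no' in D, F, J, T, and V only — synapomorphy for {D, F, J, T, V}.
C2: derived state 'yes' in D only — an autapomorphy, so it tells us nothing about relationships among taxa.
C3: derived state 'no' in J only — an autapomorphy, so it tells us nothing about relationships among taxa.
Only F, J, T, and V show the derived state 'no' for C4, supporting them as a clade.
C5 (derived state 'yes') is shared by F, T, and V — a synapomorphy uniting that clade.
C6 (derived state 'yes') is shared by F and V — a synapomorphy uniting that clade.
Most parsimonious ingroup topology: (((((V,F),T),J),D),R).
F and V share a more recent common ancestor with each other than either does with T, so T is the least closely related of the three.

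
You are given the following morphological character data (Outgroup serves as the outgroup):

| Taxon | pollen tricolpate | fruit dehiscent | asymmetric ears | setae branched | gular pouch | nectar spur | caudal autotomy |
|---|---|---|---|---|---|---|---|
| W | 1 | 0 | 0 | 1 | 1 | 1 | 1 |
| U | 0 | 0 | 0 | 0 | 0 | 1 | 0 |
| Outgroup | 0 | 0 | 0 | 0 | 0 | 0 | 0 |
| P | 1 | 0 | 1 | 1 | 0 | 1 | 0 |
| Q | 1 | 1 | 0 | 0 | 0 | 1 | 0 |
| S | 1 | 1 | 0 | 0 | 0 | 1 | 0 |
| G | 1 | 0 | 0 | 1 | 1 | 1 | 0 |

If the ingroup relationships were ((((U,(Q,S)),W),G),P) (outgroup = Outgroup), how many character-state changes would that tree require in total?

10

Map each character onto ((((U,(Q,S)),W),G),P) (rooted by Outgroup) and count the minimum state changes it requires (Fitch parsimony):
pollen tricolpate: 2; fruit dehiscent: 1; asymmetric ears: 1; setae branched: 2; gular pouch: 2; nectar spur: 1; caudal autotomy: 1.
Total tree length = 10.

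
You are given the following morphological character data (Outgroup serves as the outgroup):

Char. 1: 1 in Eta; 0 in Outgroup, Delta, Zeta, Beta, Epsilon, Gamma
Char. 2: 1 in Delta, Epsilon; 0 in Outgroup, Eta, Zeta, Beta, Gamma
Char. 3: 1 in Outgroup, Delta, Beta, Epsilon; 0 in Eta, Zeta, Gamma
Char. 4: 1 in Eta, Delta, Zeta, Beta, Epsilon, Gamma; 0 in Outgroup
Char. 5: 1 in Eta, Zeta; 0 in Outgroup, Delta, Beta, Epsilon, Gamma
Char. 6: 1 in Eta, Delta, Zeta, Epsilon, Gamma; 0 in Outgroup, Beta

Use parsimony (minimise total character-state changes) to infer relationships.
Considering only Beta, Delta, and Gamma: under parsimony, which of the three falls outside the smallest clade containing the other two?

Character polarity is set by the outgroup: the derived state is whichever differs from the outgroup's state, so for Char. 3 the derived state is '0', and for the remaining characters it is '1'.
Char. 1: derived state '1' in Eta only — an autapomorphy, so it tells us nothing about relationships among taxa.
Char. 2: derived state '1' in Delta and Epsilon only — synapomorphy for {Delta, Epsilon}.
Char. 3: derived state '0' in Eta, Gamma, and Zeta only — synapomorphy for {Eta, Gamma, Zeta}.
All ingroup taxa share the derived state '1' for Char. 4; it defines the ingroup but does not resolve relationships within it.
Only Eta and Zeta show the derived state '1' for Char. 5, supporting them as a clade.
Only Delta, Epsilon, Eta, Gamma, and Zeta show the derived state '1' for Char. 6, supporting them as a clade.
Most parsimonious ingroup topology: ((((Eta,Zeta),Gamma),(Delta,Epsilon)),Beta).
Gamma and Delta share a more recent common ancestor with each other than either does with Beta, so Beta is the least closely related of the three.

Beta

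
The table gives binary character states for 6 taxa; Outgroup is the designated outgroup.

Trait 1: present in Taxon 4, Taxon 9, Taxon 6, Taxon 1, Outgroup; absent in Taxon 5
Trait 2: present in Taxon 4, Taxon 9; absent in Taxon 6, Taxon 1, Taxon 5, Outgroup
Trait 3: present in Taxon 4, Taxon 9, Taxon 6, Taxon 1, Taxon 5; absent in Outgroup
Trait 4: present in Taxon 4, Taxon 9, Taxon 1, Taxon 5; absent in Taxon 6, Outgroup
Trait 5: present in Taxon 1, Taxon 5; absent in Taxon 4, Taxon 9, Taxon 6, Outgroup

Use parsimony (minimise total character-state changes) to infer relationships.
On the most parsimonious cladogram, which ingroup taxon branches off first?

Character polarity is set by the outgroup: the derived state is whichever differs from the outgroup's state, so for Trait 1 the derived state is 'absent', and for the remaining characters it is 'present'.
Trait 1 (derived state 'absent') is unique to Taxon 5 (autapomorphy; uninformative for grouping).
Trait 2: derived state 'present' in Taxon 4 and Taxon 9 only — synapomorphy for {Taxon 4, Taxon 9}.
Trait 3 (derived state 'present') is shared by all ingroup taxa — unites the whole ingroup.
Trait 4: derived state 'present' in Taxon 1, Taxon 4, Taxon 5, and Taxon 9 only — synapomorphy for {Taxon 1, Taxon 4, Taxon 5, Taxon 9}.
Trait 5: derived state 'present' in Taxon 1 and Taxon 5 only — synapomorphy for {Taxon 1, Taxon 5}.
Most parsimonious ingroup topology: (((Taxon 9,Taxon 4),(Taxon 1,Taxon 5)),Taxon 6).
Taxon 6 is sister to the clade containing all other ingroup taxa, so it is the earliest-diverging (most basal) ingroup lineage.

Taxon 6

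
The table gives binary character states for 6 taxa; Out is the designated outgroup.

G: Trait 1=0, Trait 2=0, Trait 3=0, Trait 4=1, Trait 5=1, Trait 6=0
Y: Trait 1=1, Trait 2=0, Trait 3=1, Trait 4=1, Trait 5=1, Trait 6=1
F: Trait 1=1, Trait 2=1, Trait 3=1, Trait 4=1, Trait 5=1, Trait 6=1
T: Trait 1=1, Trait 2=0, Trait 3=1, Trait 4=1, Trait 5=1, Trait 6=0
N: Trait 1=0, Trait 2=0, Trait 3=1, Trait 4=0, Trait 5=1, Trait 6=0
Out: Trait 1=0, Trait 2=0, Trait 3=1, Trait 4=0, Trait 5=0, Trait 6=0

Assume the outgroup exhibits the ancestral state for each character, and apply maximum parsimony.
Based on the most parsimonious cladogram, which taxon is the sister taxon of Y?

Character polarity is set by the outgroup: the derived state is whichever differs from the outgroup's state, so for Trait 3 the derived state is '0', and for the remaining characters it is '1'.
Only F, T, and Y show the derived state '1' for Trait 1, supporting them as a clade.
Trait 2 (derived state '1') is unique to F (autapomorphy; uninformative for grouping).
Trait 3 (derived state '0') is unique to G (autapomorphy; uninformative for grouping).
Trait 4 (derived state '1') is shared by F, G, T, and Y — a synapomorphy uniting that clade.
All ingroup taxa share the derived state '1' for Trait 5; it defines the ingroup but does not resolve relationships within it.
Trait 6: derived state '1' in F and Y only — synapomorphy for {F, Y}.
Most parsimonious ingroup topology: (N,(G,(T,(F,Y)))).
Y and F form a cherry on this tree, so they are sister taxa.

F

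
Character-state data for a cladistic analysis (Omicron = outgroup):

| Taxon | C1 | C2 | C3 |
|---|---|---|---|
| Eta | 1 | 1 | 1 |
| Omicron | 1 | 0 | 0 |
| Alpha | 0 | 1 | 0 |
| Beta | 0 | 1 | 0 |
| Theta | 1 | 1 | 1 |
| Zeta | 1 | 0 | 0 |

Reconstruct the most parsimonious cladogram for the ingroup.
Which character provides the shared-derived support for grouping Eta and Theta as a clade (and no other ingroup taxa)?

Character polarity is set by the outgroup: the derived state is whichever differs from the outgroup's state, so for C1 the derived state is '0', and for the remaining characters it is '1'.
C1 (derived state '0') is shared by Alpha and Beta — a synapomorphy uniting that clade.
Only Alpha, Beta, Eta, and Theta show the derived state '1' for C2, supporting them as a clade.
C3 (derived state '1') is shared by Eta and Theta — a synapomorphy uniting that clade.
Most parsimonious ingroup topology: (Zeta,((Beta,Alpha),(Eta,Theta))).
The clade {Eta, Theta} is supported by C3: its derived state '1' occurs in exactly those taxa and in no other taxon (including the outgroup).

C3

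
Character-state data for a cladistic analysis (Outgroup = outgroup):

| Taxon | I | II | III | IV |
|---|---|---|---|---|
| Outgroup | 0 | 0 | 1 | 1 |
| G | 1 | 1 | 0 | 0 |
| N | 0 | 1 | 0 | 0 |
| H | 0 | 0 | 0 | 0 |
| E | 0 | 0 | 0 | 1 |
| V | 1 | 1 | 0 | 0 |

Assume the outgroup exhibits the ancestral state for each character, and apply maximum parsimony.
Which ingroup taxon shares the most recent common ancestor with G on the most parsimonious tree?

Character polarity is set by the outgroup: the derived state is whichever differs from the outgroup's state, so for III, IV the derived state is '0', and for the remaining characters it is '1'.
Only G and V show the derived state '1' for I, supporting them as a clade.
Only G, N, and V show the derived state '1' for II, supporting them as a clade.
All ingroup taxa share the derived state '0' for III; it defines the ingroup but does not resolve relationships within it.
Only G, H, N, and V show the derived state '0' for IV, supporting them as a clade.
Most parsimonious ingroup topology: ((H,((V,G),N)),E).
G and V form a cherry on this tree, so they are sister taxa.

V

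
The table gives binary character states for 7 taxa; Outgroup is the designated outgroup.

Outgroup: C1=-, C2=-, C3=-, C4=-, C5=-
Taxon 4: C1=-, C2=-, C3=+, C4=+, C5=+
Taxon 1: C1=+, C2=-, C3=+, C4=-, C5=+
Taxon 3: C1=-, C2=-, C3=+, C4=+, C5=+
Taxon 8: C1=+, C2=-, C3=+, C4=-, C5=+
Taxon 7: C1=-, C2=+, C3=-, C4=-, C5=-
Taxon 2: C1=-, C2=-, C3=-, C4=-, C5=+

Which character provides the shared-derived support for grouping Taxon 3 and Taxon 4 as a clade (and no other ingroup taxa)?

The outgroup has state '-' for every character, so '+' is the derived state throughout.
C1: derived state '+' in Taxon 1 and Taxon 8 only — synapomorphy for {Taxon 1, Taxon 8}.
C2: derived state '+' in Taxon 7 only — an autapomorphy, so it tells us nothing about relationships among taxa.
C3 (derived state '+') is shared by Taxon 1, Taxon 3, Taxon 4, and Taxon 8 — a synapomorphy uniting that clade.
Only Taxon 3 and Taxon 4 show the derived state '+' for C4, supporting them as a clade.
C5: derived state '+' in Taxon 1, Taxon 2, Taxon 3, Taxon 4, and Taxon 8 only — synapomorphy for {Taxon 1, Taxon 2, Taxon 3, Taxon 4, Taxon 8}.
Most parsimonious ingroup topology: ((((Taxon 4,Taxon 3),(Taxon 1,Taxon 8)),Taxon 2),Taxon 7).
The clade {Taxon 3, Taxon 4} is supported by C4: its derived state '+' occurs in exactly those taxa and in no other taxon (including the outgroup).

C4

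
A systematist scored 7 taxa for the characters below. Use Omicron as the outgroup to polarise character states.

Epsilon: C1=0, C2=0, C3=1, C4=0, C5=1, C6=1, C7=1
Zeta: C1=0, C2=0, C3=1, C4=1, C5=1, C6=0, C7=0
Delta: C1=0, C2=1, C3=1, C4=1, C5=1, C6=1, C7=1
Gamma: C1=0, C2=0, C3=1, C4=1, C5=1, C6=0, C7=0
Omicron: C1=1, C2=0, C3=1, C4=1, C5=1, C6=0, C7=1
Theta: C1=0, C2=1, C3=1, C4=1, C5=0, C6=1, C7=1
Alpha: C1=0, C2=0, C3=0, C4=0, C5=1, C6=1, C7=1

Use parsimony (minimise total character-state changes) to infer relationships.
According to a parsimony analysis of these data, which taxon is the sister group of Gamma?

Zeta

Character polarity is set by the outgroup: the derived state is whichever differs from the outgroup's state, so for C1, C3, C4, C5, C7 the derived state is '0', and for the remaining characters it is '1'.
All ingroup taxa share the derived state '0' for C1; it defines the ingroup but does not resolve relationships within it.
C2: derived state '1' in Delta and Theta only — synapomorphy for {Delta, Theta}.
C3: derived state '0' in Alpha only — an autapomorphy, so it tells us nothing about relationships among taxa.
Only Alpha and Epsilon show the derived state '0' for C4, supporting them as a clade.
C5 (derived state '0') is unique to Theta (autapomorphy; uninformative for grouping).
C6 (derived state '1') is shared by Alpha, Delta, Epsilon, and Theta — a synapomorphy uniting that clade.
C7: derived state '0' in Gamma and Zeta only — synapomorphy for {Gamma, Zeta}.
Most parsimonious ingroup topology: (((Epsilon,Alpha),(Theta,Delta)),(Gamma,Zeta)).
Gamma and Zeta form a cherry on this tree, so they are sister taxa.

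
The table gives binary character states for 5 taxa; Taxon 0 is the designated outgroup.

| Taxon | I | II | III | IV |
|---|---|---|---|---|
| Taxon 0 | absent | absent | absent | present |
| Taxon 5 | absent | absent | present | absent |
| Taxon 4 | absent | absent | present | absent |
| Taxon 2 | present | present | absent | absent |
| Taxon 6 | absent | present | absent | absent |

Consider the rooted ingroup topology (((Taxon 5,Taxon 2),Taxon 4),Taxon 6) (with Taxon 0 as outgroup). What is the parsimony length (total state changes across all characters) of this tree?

6

Map each character onto (((Taxon 5,Taxon 2),Taxon 4),Taxon 6) (rooted by Taxon 0) and count the minimum state changes it requires (Fitch parsimony):
I: 1; II: 2; III: 2; IV: 1.
Total tree length = 6.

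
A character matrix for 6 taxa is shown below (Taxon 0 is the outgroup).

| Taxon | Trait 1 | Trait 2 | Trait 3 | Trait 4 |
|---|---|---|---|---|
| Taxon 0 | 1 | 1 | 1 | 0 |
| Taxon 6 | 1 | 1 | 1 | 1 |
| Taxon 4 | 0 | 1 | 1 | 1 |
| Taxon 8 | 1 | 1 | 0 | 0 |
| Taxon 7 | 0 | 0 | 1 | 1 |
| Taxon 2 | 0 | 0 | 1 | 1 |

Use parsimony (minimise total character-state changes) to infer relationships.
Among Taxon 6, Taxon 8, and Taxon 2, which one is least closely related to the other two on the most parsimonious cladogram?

Taxon 8

Character polarity is set by the outgroup: the derived state is whichever differs from the outgroup's state, so for Trait 1, Trait 2, Trait 3 the derived state is '0', and for the remaining characters it is '1'.
Only Taxon 2, Taxon 4, and Taxon 7 show the derived state '0' for Trait 1, supporting them as a clade.
Trait 2 (derived state '0') is shared by Taxon 2 and Taxon 7 — a synapomorphy uniting that clade.
Trait 3 (derived state '0') is unique to Taxon 8 (autapomorphy; uninformative for grouping).
Trait 4 (derived state '1') is shared by Taxon 2, Taxon 4, Taxon 6, and Taxon 7 — a synapomorphy uniting that clade.
Most parsimonious ingroup topology: ((Taxon 6,(Taxon 4,(Taxon 7,Taxon 2))),Taxon 8).
Taxon 2 and Taxon 6 share a more recent common ancestor with each other than either does with Taxon 8, so Taxon 8 is the least closely related of the three.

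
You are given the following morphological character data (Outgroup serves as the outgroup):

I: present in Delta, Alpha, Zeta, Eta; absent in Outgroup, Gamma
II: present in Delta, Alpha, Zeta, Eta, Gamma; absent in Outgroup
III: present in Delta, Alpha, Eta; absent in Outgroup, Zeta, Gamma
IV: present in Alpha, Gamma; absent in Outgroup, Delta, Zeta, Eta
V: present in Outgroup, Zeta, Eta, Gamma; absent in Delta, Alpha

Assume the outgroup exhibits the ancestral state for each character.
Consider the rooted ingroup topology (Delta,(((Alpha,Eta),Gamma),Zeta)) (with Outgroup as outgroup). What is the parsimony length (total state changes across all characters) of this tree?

9

Map each character onto (Delta,(((Alpha,Eta),Gamma),Zeta)) (rooted by Outgroup) and count the minimum state changes it requires (Fitch parsimony):
I: 2; II: 1; III: 2; IV: 2; V: 2.
Total tree length = 9.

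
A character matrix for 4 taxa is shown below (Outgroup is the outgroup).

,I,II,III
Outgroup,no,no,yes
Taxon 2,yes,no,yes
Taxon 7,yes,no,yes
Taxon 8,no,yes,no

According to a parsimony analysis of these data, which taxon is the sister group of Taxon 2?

Taxon 7

Character polarity is set by the outgroup: the derived state is whichever differs from the outgroup's state, so for III the derived state is 'no', and for the remaining characters it is 'yes'.
I: derived state 'yes' in Taxon 2 and Taxon 7 only — synapomorphy for {Taxon 2, Taxon 7}.
II (derived state 'yes') is unique to Taxon 8 (autapomorphy; uninformative for grouping).
III: derived state 'no' in Taxon 8 only — an autapomorphy, so it tells us nothing about relationships among taxa.
Most parsimonious ingroup topology: ((Taxon 2,Taxon 7),Taxon 8).
Taxon 2 and Taxon 7 form a cherry on this tree, so they are sister taxa.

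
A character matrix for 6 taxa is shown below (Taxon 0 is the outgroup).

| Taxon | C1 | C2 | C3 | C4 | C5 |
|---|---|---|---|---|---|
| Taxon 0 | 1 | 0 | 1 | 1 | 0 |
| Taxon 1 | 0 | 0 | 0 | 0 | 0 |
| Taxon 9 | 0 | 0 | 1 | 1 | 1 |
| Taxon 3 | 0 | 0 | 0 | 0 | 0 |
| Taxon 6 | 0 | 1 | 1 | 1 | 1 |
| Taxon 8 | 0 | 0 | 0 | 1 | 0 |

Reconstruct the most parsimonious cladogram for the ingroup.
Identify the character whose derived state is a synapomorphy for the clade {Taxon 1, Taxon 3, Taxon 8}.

C3

Character polarity is set by the outgroup: the derived state is whichever differs from the outgroup's state, so for C1, C3, C4 the derived state is '0', and for the remaining characters it is '1'.
All ingroup taxa share the derived state '0' for C1; it defines the ingroup but does not resolve relationships within it.
C2: derived state '1' in Taxon 6 only — an autapomorphy, so it tells us nothing about relationships among taxa.
C3: derived state '0' in Taxon 1, Taxon 3, and Taxon 8 only — synapomorphy for {Taxon 1, Taxon 3, Taxon 8}.
Only Taxon 1 and Taxon 3 show the derived state '0' for C4, supporting them as a clade.
Only Taxon 6 and Taxon 9 show the derived state '1' for C5, supporting them as a clade.
Most parsimonious ingroup topology: (((Taxon 1,Taxon 3),Taxon 8),(Taxon 9,Taxon 6)).
The clade {Taxon 1, Taxon 3, Taxon 8} is supported by C3: its derived state '0' occurs in exactly those taxa and in no other taxon (including the outgroup).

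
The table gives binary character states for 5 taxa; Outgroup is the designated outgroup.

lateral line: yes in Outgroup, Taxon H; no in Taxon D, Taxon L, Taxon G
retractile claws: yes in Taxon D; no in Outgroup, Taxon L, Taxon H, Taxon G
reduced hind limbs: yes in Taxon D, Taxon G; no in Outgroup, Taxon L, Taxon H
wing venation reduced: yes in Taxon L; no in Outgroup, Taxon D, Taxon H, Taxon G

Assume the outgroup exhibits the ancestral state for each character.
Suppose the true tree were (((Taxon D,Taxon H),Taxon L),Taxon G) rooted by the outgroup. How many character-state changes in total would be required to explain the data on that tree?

Map each character onto (((Taxon D,Taxon H),Taxon L),Taxon G) (rooted by Outgroup) and count the minimum state changes it requires (Fitch parsimony):
lateral line: 2; retractile claws: 1; reduced hind limbs: 2; wing venation reduced: 1.
Total tree length = 6.

6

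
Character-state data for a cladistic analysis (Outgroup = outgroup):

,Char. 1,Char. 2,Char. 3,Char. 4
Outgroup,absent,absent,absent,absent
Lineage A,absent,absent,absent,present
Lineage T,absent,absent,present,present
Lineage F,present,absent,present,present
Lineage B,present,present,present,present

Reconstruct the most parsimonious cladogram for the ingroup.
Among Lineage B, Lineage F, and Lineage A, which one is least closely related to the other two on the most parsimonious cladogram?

The outgroup has state 'absent' for every character, so 'present' is the derived state throughout.
Char. 1 (derived state 'present') is shared by Lineage B and Lineage F — a synapomorphy uniting that clade.
Char. 2: derived state 'present' in Lineage B only — an autapomorphy, so it tells us nothing about relationships among taxa.
Char. 3: derived state 'present' in Lineage B, Lineage F, and Lineage T only — synapomorphy for {Lineage B, Lineage F, Lineage T}.
All ingroup taxa share the derived state 'present' for Char. 4; it defines the ingroup but does not resolve relationships within it.
Most parsimonious ingroup topology: (Lineage A,(Lineage T,(Lineage F,Lineage B))).
Lineage F and Lineage B share a more recent common ancestor with each other than either does with Lineage A, so Lineage A is the least closely related of the three.

Lineage A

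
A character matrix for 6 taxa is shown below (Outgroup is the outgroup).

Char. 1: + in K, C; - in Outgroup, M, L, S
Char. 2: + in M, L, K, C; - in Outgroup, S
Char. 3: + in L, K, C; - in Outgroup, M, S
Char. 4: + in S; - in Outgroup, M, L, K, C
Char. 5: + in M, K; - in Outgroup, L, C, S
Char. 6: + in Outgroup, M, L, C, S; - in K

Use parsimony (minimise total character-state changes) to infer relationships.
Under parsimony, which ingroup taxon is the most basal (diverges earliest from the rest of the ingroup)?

Character polarity is set by the outgroup: the derived state is whichever differs from the outgroup's state, so for Char. 6 the derived state is '-', and for the remaining characters it is '+'.
Char. 1: derived state '+' in C and K only — synapomorphy for {C, K}.
Char. 2 (derived state '+') is shared by C, K, L, and M — a synapomorphy uniting that clade.
Only C, K, and L show the derived state '+' for Char. 3, supporting them as a clade.
Char. 4 (derived state '+') is unique to S (autapomorphy; uninformative for grouping).
Char. 5 (state '+') occurs in K and M but conflicts with the nesting implied by the other characters — most parsimoniously interpreted as homoplasy.
Char. 6 (derived state '-') is unique to K (autapomorphy; uninformative for grouping).
Most parsimonious ingroup topology: ((M,(L,(K,C))),S).
S is sister to the clade containing all other ingroup taxa, so it is the earliest-diverging (most basal) ingroup lineage.

S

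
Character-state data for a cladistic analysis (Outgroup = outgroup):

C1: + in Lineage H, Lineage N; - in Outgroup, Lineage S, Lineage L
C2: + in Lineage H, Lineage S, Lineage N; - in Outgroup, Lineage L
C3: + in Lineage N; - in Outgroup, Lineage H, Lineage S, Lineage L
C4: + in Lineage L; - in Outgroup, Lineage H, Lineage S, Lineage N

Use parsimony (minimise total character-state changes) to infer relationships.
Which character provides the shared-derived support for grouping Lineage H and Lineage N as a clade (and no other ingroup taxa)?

The outgroup has state '-' for every character, so '+' is the derived state throughout.
Only Lineage H and Lineage N show the derived state '+' for C1, supporting them as a clade.
Only Lineage H, Lineage N, and Lineage S show the derived state '+' for C2, supporting them as a clade.
C3 (derived state '+') is unique to Lineage N (autapomorphy; uninformative for grouping).
C4 (derived state '+') is unique to Lineage L (autapomorphy; uninformative for grouping).
Most parsimonious ingroup topology: (((Lineage H,Lineage N),Lineage S),Lineage L).
The clade {Lineage H, Lineage N} is supported by C1: its derived state '+' occurs in exactly those taxa and in no other taxon (including the outgroup).

C1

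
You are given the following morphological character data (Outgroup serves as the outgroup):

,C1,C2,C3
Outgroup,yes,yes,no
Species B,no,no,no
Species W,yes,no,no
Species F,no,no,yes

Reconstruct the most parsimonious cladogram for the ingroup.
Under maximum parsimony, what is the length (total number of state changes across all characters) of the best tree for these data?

3

Character polarity is set by the outgroup: the derived state is whichever differs from the outgroup's state, so for C1, C2 the derived state is 'no', and for the remaining characters it is 'yes'.
C1 (derived state 'no') is shared by Species B and Species F — a synapomorphy uniting that clade.
C2 (derived state 'no') is shared by all ingroup taxa — unites the whole ingroup.
C3: derived state 'yes' in Species F only — an autapomorphy, so it tells us nothing about relationships among taxa.
Most parsimonious ingroup topology: ((Species B,Species F),Species W).
Changes per character on this tree: C1: 1; C2: 1; C3: 1.
Total = 3.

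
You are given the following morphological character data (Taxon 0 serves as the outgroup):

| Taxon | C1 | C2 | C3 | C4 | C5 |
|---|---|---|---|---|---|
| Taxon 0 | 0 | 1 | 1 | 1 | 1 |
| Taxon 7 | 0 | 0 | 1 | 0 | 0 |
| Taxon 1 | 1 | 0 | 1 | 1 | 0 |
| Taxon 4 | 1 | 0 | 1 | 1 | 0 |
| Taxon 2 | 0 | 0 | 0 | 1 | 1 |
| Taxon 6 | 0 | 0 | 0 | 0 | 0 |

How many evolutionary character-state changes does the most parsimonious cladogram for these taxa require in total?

6

Character polarity is set by the outgroup: the derived state is whichever differs from the outgroup's state, so for C2, C3, C4, C5 the derived state is '0', and for the remaining characters it is '1'.
Only Taxon 1 and Taxon 4 show the derived state '1' for C1, supporting them as a clade.
C2 (derived state '0') is shared by all ingroup taxa — unites the whole ingroup.
C3 groups Taxon 2 and Taxon 6, which is incompatible with the clades supported by the remaining characters; treating it as convergent (homoplasy) costs fewer steps than any alternative tree.
C4: derived state '0' in Taxon 6 and Taxon 7 only — synapomorphy for {Taxon 6, Taxon 7}.
C5 (derived state '0') is shared by Taxon 1, Taxon 4, Taxon 6, and Taxon 7 — a synapomorphy uniting that clade.
Most parsimonious ingroup topology: (((Taxon 7,Taxon 6),(Taxon 1,Taxon 4)),Taxon 2).
Changes per character on this tree: C1: 1; C2: 1; C3: 2; C4: 1; C5: 1.
Total = 6.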